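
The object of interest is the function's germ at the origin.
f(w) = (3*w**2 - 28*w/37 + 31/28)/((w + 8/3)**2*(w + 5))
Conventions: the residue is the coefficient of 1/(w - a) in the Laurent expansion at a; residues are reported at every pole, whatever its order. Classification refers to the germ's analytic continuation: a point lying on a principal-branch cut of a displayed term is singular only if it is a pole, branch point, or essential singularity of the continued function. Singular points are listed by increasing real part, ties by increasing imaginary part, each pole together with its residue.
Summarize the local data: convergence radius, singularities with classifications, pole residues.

Denominator factor (w + 8/3)^2: pole of order 2 at -8/3, modulus 8/3.
Denominator factor (w + 5): pole of order 1 at -5, modulus 5.
The radius of convergence is the smallest modulus among the singular points: 8/3.
At the order-1 pole -5 set g(w) = (w - (-5))*f(w) = (3*w**2 - 28*w/37 + 31/28)/(w + 8/3)**2.
Simple pole: residue = g(a) at a = -5, which is 744903/50764.
At the order-2 pole -8/3 set g(w) = (w - (-8/3))^2*f(w) = (3*w**2 - 28*w/37 + 31/28)/(w + 5).
Order-2 pole: residue = g'(a); g'(-8/3) = -592611/50764, so the residue is -592611/50764.
List the singular points by increasing real part (a conjugate pair: the negative imaginary part first).

Radius of convergence at 0: 8/3.
At -5: a pole of order 1; residue 744903/50764.
At -8/3: a pole of order 2; residue -592611/50764.


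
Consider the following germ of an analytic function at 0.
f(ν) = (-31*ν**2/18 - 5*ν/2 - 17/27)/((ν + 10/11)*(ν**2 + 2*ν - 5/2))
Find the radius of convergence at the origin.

The radius of convergence is -1 + (1/2)*sqrt(14).

Denominator factor (ν + 10/11): pole of order 1 at -10/11, modulus 10/11.
Denominator factor (ν**2 + 2*ν - 5/2): discriminant 14, real irrational roots -1 + (1/2)*sqrt(14) and -1 - (1/2)*sqrt(14); poles of order 1, moduli -1 + (1/2)*sqrt(14) and 1 + (1/2)*sqrt(14).
The radius of convergence is the smallest modulus among the singular points: -1 + (1/2)*sqrt(14).


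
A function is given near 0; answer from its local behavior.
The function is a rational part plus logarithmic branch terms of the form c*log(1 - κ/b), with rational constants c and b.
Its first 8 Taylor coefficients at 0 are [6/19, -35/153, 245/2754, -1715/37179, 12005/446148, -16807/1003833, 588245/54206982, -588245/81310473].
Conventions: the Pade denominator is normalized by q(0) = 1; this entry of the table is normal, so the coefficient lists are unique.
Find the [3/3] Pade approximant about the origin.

Taylor coefficients needed (read off): a_0 = 6/19, a_1 = -35/153, a_2 = 245/2754, a_3 = -1715/37179, a_4 = 12005/446148, a_5 = -16807/1003833, a_6 = 588245/54206982.
Write the denominator as Q(κ) = 1 + q1*κ + q2*κ^2 + q3*κ^3. Requiring Q*f - P = O(κ^7) with deg P <= 3 kills the coefficients of κ^4..κ^6 in Q*f:
  κ^4: a_4 + q1*a_3 + q2*a_2 + q3*a_1 = 0, i.e. 12005/446148 + (-1715/37179)*q1 + (245/2754)*q2 + (-35/153)*q3 = 0.
  κ^5: a_5 + q1*a_4 + q2*a_3 + q3*a_2 = 0, i.e. -16807/1003833 + (12005/446148)*q1 + (-1715/37179)*q2 + (245/2754)*q3 = 0.
  κ^6: a_6 + q1*a_5 + q2*a_4 + q3*a_3 = 0, i.e. 588245/54206982 + (-16807/1003833)*q1 + (12005/446148)*q2 + (-1715/37179)*q3 = 0.
Solving this linear system: q1 = 7/6, q2 = 49/135, q3 = 343/14580.
The numerator is Q*f truncated at degree 3: P0 = a_0 = 6/19; P1 = a_1 + q1*a_0 = 406/2907; P2 = a_2 + q1*a_1 + q2*a_0 = -8281/130815; P3 = a_3 + q1*a_2 + q2*a_1 + q3*a_0 = -253477/14128020.

The Pade approximant has numerator coefficients [6/19, 406/2907, -8281/130815, -253477/14128020]; denominator coefficients [1, 7/6, 49/135, 343/14580].


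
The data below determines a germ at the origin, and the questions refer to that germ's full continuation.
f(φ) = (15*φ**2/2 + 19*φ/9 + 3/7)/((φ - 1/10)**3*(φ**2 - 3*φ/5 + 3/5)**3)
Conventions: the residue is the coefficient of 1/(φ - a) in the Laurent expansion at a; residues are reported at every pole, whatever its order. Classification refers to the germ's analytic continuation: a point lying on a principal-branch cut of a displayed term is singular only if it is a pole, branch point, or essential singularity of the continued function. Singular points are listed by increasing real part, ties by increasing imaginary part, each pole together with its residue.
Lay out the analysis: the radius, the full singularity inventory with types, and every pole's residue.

Radius of convergence at 0: 1/10.
At 1/10: a pole of order 3; residue 279481600/3382071.
At (3/10) - ((1/10)*sqrt(51))*i: a pole of order 3; residue (-139740800/3382071) - ((138345379100/49848344469)*sqrt(51))*i.
At (3/10) + ((1/10)*sqrt(51))*i: a pole of order 3; residue (-139740800/3382071) + ((138345379100/49848344469)*sqrt(51))*i.

Denominator factor (φ**2 - 3*φ/5 + 3/5)^3: discriminant -51/25, complex-conjugate roots (3/10) + ((1/10)*sqrt(51))*i and (3/10) - ((1/10)*sqrt(51))*i; poles of order 3, moduli (1/5)*sqrt(15) and (1/5)*sqrt(15).
Denominator factor (φ - 1/10)^3: pole of order 3 at 1/10, modulus 1/10.
The radius of convergence is the smallest modulus among the singular points: 1/10.
At the order-3 pole 1/10 set g(φ) = (φ - (1/10))^3*f(φ) = (15*φ**2/2 + 19*φ/9 + 3/7)/(φ**2 - 3*φ/5 + 3/5)**3.
Order-3 pole: residue = g''(a)/2; g''(1/10) = 558963200/3382071, so the residue is 279481600/3382071.
The factor φ**2 - 3*φ/5 + 3/5 splits as (φ - a)(φ - a') with a = (3/10) - ((1/10)*sqrt(51))*i, a' = (3/10) + ((1/10)*sqrt(51))*i. At the order-3 pole a set g(φ) = (φ - a)^3*f(φ) = [(15*φ**2/2 + 19*φ/9 + 3/7)/(φ - 1/10)**3] / (φ - a')^3.
Order-3 pole: residue = g''(a)/2; g''((3/10) - ((1/10)*sqrt(51))*i) = (-279481600/3382071) - ((276690758200/49848344469)*sqrt(51))*i, so the residue is (-139740800/3382071) - ((138345379100/49848344469)*sqrt(51))*i.
The factor φ**2 - 3*φ/5 + 3/5 splits as (φ - a)(φ - a') with a = (3/10) + ((1/10)*sqrt(51))*i, a' = (3/10) - ((1/10)*sqrt(51))*i. At the order-3 pole a set g(φ) = (φ - a)^3*f(φ) = [(15*φ**2/2 + 19*φ/9 + 3/7)/(φ - 1/10)**3] / (φ - a')^3.
Order-3 pole: residue = g''(a)/2; g''((3/10) + ((1/10)*sqrt(51))*i) = (-279481600/3382071) + ((276690758200/49848344469)*sqrt(51))*i, so the residue is (-139740800/3382071) + ((138345379100/49848344469)*sqrt(51))*i.
List the singular points by increasing real part (a conjugate pair: the negative imaginary part first).


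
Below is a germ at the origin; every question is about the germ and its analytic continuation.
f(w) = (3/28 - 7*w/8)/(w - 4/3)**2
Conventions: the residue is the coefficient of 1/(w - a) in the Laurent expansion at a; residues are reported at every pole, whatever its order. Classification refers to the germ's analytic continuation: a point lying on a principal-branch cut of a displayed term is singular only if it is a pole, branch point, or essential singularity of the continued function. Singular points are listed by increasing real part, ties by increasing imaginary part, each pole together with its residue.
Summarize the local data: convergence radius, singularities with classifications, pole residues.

Radius of convergence at 0: 4/3.
At 4/3: a pole of order 2; residue -7/8.

Denominator factor (w - 4/3)^2: pole of order 2 at 4/3, modulus 4/3.
The radius of convergence is the smallest modulus among the singular points: 4/3.
At the order-2 pole 4/3 set g(w) = (w - (4/3))^2*f(w) = 3/28 - 7*w/8.
Order-2 pole: residue = g'(a); g'(4/3) = -7/8, so the residue is -7/8.


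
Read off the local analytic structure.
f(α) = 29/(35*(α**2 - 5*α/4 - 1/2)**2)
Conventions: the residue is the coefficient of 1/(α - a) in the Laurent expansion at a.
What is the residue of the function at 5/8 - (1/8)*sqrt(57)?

The factor α**2 - 5*α/4 - 1/2 splits as (α - a)(α - a') with a = 5/8 - (1/8)*sqrt(57), a' = 5/8 + (1/8)*sqrt(57). At the order-2 pole a set g(α) = (α - a)^2*f(α) = [29/35] / (α - a')^2.
Order-2 pole: residue = g'(a); g'(5/8 - (1/8)*sqrt(57)) = (3712/113715)*sqrt(57), so the residue is (3712/113715)*sqrt(57).

The residue is (3712/113715)*sqrt(57).


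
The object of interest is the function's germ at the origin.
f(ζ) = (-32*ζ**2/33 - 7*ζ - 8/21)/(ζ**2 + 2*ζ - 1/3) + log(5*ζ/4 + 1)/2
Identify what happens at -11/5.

Denominator factors: ζ**2 + 2*ζ - 1/3 = 8/75 at ζ = -11/5 — none vanishes.
Branch term log(1 - ζ/(-4/5)): argument at -11/5 is -7/4, nonzero, so -11/5 is not its branch point (a point on a principal cut is still regular for the continued germ).
So the germ continues analytically to -11/5.

The point is a regular point.


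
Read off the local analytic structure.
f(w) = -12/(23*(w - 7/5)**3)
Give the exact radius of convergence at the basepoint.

Denominator factor (w - 7/5)^3: pole of order 3 at 7/5, modulus 7/5.
The radius of convergence is the smallest modulus among the singular points: 7/5.

The radius of convergence is 7/5.


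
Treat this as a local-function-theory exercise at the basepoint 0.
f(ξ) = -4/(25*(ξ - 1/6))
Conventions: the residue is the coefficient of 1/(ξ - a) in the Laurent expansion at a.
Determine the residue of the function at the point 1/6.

The residue is -4/25.

At the order-1 pole 1/6 set g(ξ) = (ξ - (1/6))*f(ξ) = -4/25.
Simple pole: residue = g(a) at a = 1/6, which is -4/25.


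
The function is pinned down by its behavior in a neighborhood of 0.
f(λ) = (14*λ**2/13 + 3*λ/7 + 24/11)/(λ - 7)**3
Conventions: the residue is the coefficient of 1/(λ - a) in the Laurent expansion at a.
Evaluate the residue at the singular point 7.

The residue is 14/13.

At the order-3 pole 7 set g(λ) = (λ - (7))^3*f(λ) = 14*λ**2/13 + 3*λ/7 + 24/11.
Order-3 pole: residue = g''(a)/2; g''(7) = 28/13, so the residue is 14/13.


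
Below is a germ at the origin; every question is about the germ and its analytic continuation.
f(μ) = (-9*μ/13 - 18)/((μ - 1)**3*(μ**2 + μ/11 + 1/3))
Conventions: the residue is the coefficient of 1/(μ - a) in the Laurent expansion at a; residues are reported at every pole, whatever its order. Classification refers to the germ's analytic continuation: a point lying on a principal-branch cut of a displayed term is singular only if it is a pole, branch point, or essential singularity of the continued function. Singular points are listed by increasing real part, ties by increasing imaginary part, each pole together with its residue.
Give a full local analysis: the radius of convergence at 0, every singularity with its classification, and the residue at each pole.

Radius of convergence at 0: (1/3)*sqrt(3).
At (-1/22) - ((1/66)*sqrt(1443))*i: a pole of order 1; residue (24777819/2699398) + ((12199869/1298410438)*sqrt(1443))*i.
At (-1/22) + ((1/66)*sqrt(1443))*i: a pole of order 1; residue (24777819/2699398) - ((12199869/1298410438)*sqrt(1443))*i.
At 1: a pole of order 3; residue -24777819/1349699.

Denominator factor (μ**2 + μ/11 + 1/3): discriminant -481/363, complex-conjugate roots (-1/22) + ((1/66)*sqrt(1443))*i and (-1/22) - ((1/66)*sqrt(1443))*i; poles of order 1, moduli (1/3)*sqrt(3) and (1/3)*sqrt(3).
Denominator factor (μ - 1)^3: pole of order 3 at 1, modulus 1.
The radius of convergence is the smallest modulus among the singular points: (1/3)*sqrt(3).
The factor μ**2 + μ/11 + 1/3 splits as (μ - a)(μ - a') with a = (-1/22) - ((1/66)*sqrt(1443))*i, a' = (-1/22) + ((1/66)*sqrt(1443))*i. At the order-1 pole a set g(μ) = (μ - a)*f(μ) = [(-9*μ/13 - 18)/(μ - 1)**3] / (μ - a').
Simple pole: residue = g(a) at a = (-1/22) - ((1/66)*sqrt(1443))*i, which is (24777819/2699398) + ((12199869/1298410438)*sqrt(1443))*i.
The factor μ**2 + μ/11 + 1/3 splits as (μ - a)(μ - a') with a = (-1/22) + ((1/66)*sqrt(1443))*i, a' = (-1/22) - ((1/66)*sqrt(1443))*i. At the order-1 pole a set g(μ) = (μ - a)*f(μ) = [(-9*μ/13 - 18)/(μ - 1)**3] / (μ - a').
Simple pole: residue = g(a) at a = (-1/22) + ((1/66)*sqrt(1443))*i, which is (24777819/2699398) - ((12199869/1298410438)*sqrt(1443))*i.
At the order-3 pole 1 set g(μ) = (μ - (1))^3*f(μ) = (-9*μ/13 - 18)/(μ**2 + μ/11 + 1/3).
Order-3 pole: residue = g''(a)/2; g''(1) = -49555638/1349699, so the residue is -24777819/1349699.
List the singular points by increasing real part (a conjugate pair: the negative imaginary part first).


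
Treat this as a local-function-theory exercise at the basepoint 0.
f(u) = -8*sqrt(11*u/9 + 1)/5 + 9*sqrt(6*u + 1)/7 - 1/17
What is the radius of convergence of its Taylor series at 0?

Branch term (9/7)*sqrt(1 - u/(-1/6)): its argument vanishes at u = -1/6, a square-root branch point, modulus 1/6.
Branch term (-8/5)*sqrt(1 - u/(-9/11)): its argument vanishes at u = -9/11, a square-root branch point, modulus 9/11.
The radius of convergence is the smallest modulus among the singular points: 1/6.

The radius of convergence is 1/6.


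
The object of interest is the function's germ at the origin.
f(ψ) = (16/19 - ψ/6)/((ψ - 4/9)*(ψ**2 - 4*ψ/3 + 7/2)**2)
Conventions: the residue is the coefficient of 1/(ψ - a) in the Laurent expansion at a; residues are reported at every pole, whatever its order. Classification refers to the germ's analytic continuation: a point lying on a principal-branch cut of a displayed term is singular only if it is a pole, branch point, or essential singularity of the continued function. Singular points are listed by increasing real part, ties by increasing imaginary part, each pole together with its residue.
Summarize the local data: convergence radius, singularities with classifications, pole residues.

Radius of convergence at 0: 4/9.
At 4/9: a pole of order 1; residue 382968/4807171.
At (2/3) - ((1/6)*sqrt(110))*i: a pole of order 2; residue (-191484/4807171) - ((182223/11633353820)*sqrt(110))*i.
At (2/3) + ((1/6)*sqrt(110))*i: a pole of order 2; residue (-191484/4807171) + ((182223/11633353820)*sqrt(110))*i.

Denominator factor (ψ - 4/9): pole of order 1 at 4/9, modulus 4/9.
Denominator factor (ψ**2 - 4*ψ/3 + 7/2)^2: discriminant -110/9, complex-conjugate roots (2/3) + ((1/6)*sqrt(110))*i and (2/3) - ((1/6)*sqrt(110))*i; poles of order 2, moduli (1/2)*sqrt(14) and (1/2)*sqrt(14).
The radius of convergence is the smallest modulus among the singular points: 4/9.
At the order-1 pole 4/9 set g(ψ) = (ψ - (4/9))*f(ψ) = (16/19 - ψ/6)/(ψ**2 - 4*ψ/3 + 7/2)**2.
Simple pole: residue = g(a) at a = 4/9, which is 382968/4807171.
The factor ψ**2 - 4*ψ/3 + 7/2 splits as (ψ - a)(ψ - a') with a = (2/3) - ((1/6)*sqrt(110))*i, a' = (2/3) + ((1/6)*sqrt(110))*i. At the order-2 pole a set g(ψ) = (ψ - a)^2*f(ψ) = [(16/19 - ψ/6)/(ψ - 4/9)] / (ψ - a')^2.
Order-2 pole: residue = g'(a); g'((2/3) - ((1/6)*sqrt(110))*i) = (-191484/4807171) - ((182223/11633353820)*sqrt(110))*i, so the residue is (-191484/4807171) - ((182223/11633353820)*sqrt(110))*i.
The factor ψ**2 - 4*ψ/3 + 7/2 splits as (ψ - a)(ψ - a') with a = (2/3) + ((1/6)*sqrt(110))*i, a' = (2/3) - ((1/6)*sqrt(110))*i. At the order-2 pole a set g(ψ) = (ψ - a)^2*f(ψ) = [(16/19 - ψ/6)/(ψ - 4/9)] / (ψ - a')^2.
Order-2 pole: residue = g'(a); g'((2/3) + ((1/6)*sqrt(110))*i) = (-191484/4807171) + ((182223/11633353820)*sqrt(110))*i, so the residue is (-191484/4807171) + ((182223/11633353820)*sqrt(110))*i.
List the singular points by increasing real part (a conjugate pair: the negative imaginary part first).


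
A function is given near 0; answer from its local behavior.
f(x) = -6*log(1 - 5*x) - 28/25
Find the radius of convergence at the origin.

Branch term (-6)*log(1 - x/(1/5)): its argument vanishes at x = 1/5, a logarithmic branch point, modulus 1/5.
The radius of convergence is the smallest modulus among the singular points: 1/5.

The radius of convergence is 1/5.


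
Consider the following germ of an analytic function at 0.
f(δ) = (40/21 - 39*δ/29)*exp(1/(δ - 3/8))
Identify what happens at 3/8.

The exponent 1/(δ - (3/8)) has a pole at 3/8, so exp(1/(δ - (3/8))) takes every nonzero value near it: an essential singularity (not a pole of any order).

The point is an essential singularity.


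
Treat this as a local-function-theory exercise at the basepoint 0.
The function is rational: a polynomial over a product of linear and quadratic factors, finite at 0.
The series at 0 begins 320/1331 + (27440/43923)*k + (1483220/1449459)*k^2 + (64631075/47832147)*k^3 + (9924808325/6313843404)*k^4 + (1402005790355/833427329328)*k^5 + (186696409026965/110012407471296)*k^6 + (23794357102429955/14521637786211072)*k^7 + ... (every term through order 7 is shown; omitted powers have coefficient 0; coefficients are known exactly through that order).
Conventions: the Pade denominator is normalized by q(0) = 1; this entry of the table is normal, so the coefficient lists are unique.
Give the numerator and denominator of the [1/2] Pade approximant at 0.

Taylor coefficients needed (read off): a_0 = 320/1331, a_1 = 27440/43923, a_2 = 1483220/1449459, a_3 = 64631075/47832147.
Write the denominator as Q(k) = 1 + q1*k + q2*k^2. Requiring Q*f - P = O(k^4) with deg P <= 1 kills the coefficients of k^2..k^3 in Q*f:
  k^2: a_2 + q1*a_1 + q2*a_0 = 0, i.e. 1483220/1449459 + (27440/43923)*q1 + (320/1331)*q2 = 0.
  k^3: a_3 + q1*a_2 + q2*a_1 = 0, i.e. 64631075/47832147 + (1483220/1449459)*q1 + (27440/43923)*q2 = 0.
Solving this linear system: q1 = -43441/19932, q2 = 25708/18271.
The numerator is Q*f truncated at degree 1: P0 = a_0 = 320/1331; P1 = a_1 + q1*a_0 = 222720/2210791.

The Pade approximant has numerator coefficients [320/1331, 222720/2210791]; denominator coefficients [1, -43441/19932, 25708/18271].


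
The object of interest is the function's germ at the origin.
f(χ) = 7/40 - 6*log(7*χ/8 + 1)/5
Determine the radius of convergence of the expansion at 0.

Branch term (-6/5)*log(1 - χ/(-8/7)): its argument vanishes at χ = -8/7, a logarithmic branch point, modulus 8/7.
The radius of convergence is the smallest modulus among the singular points: 8/7.

The radius of convergence is 8/7.


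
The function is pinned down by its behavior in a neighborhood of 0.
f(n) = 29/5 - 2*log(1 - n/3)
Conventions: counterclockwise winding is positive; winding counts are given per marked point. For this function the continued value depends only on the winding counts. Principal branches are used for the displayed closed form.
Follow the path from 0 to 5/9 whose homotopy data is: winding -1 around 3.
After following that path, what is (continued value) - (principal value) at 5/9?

Continued minus principal equals (4)*pi*i.

The rational part is single-valued and drops out of the difference; each branch term changes only by its own monodromy.
(-2)*log(1 - n/(3)): each positive loop around 3 adds 2*pi*i to the log, so winding -1 contributes (-2)*(-1)*2*pi*i = (4)*pi*i.
Summing the contributions at n = 5/9 gives (4)*pi*i.


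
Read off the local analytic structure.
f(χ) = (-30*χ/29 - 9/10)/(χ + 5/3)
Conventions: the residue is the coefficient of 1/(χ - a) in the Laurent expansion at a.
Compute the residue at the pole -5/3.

The residue is 239/290.

At the order-1 pole -5/3 set g(χ) = (χ - (-5/3))*f(χ) = -30*χ/29 - 9/10.
Simple pole: residue = g(a) at a = -5/3, which is 239/290.


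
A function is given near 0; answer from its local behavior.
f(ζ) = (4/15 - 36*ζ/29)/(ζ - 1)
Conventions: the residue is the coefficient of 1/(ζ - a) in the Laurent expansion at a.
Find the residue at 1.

At the order-1 pole 1 set g(ζ) = (ζ - (1))*f(ζ) = 4/15 - 36*ζ/29.
Simple pole: residue = g(a) at a = 1, which is -424/435.

The residue is -424/435.


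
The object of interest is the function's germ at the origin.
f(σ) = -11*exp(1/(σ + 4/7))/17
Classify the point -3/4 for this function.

The point is a regular point.

There is no denominator, hence no pole anywhere.
The essential point of exp(1/(σ - (-4/7))) is -4/7, not -3/4.
So the germ continues analytically to -3/4.


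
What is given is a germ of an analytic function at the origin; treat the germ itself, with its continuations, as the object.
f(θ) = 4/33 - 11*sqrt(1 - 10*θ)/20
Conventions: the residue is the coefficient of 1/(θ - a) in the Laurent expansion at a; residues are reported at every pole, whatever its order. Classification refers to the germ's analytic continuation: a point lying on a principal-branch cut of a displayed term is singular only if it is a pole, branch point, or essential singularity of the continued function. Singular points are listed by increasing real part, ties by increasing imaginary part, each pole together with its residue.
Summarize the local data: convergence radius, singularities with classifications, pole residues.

Branch term (-11/20)*sqrt(1 - θ/(1/10)): its argument vanishes at θ = 1/10, a square-root branch point, modulus 1/10.
The radius of convergence is the smallest modulus among the singular points: 1/10.

Radius of convergence at 0: 1/10.
At 1/10: an algebraic (square-root) branch point.


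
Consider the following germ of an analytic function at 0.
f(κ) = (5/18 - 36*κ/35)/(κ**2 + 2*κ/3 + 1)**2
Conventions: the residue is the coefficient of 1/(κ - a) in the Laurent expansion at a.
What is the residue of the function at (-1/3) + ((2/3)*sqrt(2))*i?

The residue is -((1173/8960)*sqrt(2))*i.

The factor κ**2 + 2*κ/3 + 1 splits as (κ - a)(κ - a') with a = (-1/3) + ((2/3)*sqrt(2))*i, a' = (-1/3) - ((2/3)*sqrt(2))*i. At the order-2 pole a set g(κ) = (κ - a)^2*f(κ) = [5/18 - 36*κ/35] / (κ - a')^2.
Order-2 pole: residue = g'(a); g'((-1/3) + ((2/3)*sqrt(2))*i) = -((1173/8960)*sqrt(2))*i, so the residue is -((1173/8960)*sqrt(2))*i.


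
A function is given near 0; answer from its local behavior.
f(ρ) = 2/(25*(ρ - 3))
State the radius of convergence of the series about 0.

The radius of convergence is 3.

Denominator factor (ρ - 3): pole of order 1 at 3, modulus 3.
The radius of convergence is the smallest modulus among the singular points: 3.


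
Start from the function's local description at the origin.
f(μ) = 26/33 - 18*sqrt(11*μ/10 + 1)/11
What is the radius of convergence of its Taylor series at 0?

Branch term (-18/11)*sqrt(1 - μ/(-10/11)): its argument vanishes at μ = -10/11, a square-root branch point, modulus 10/11.
The radius of convergence is the smallest modulus among the singular points: 10/11.

The radius of convergence is 10/11.


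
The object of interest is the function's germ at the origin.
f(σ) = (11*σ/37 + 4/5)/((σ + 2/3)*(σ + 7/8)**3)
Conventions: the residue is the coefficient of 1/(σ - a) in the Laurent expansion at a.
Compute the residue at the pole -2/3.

The residue is 1539072/23125.

At the order-1 pole -2/3 set g(σ) = (σ - (-2/3))*f(σ) = (11*σ/37 + 4/5)/(σ + 7/8)**3.
Simple pole: residue = g(a) at a = -2/3, which is 1539072/23125.


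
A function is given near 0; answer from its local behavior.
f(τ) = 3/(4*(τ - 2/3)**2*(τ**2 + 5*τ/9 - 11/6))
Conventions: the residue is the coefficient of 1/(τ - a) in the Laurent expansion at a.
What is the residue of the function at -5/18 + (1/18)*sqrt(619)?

The factor τ**2 + 5*τ/9 - 11/6 splits as (τ - a)(τ - a') with a = -5/18 + (1/18)*sqrt(619), a' = -5/18 - (1/18)*sqrt(619). At the order-1 pole a set g(τ) = (τ - a)*f(τ) = [3/(4*(τ - 2/3)**2)] / (τ - a').
Simple pole: residue = g(a) at a = -5/18 + (1/18)*sqrt(619), which is 4131/6050 + (55161/1872475)*sqrt(619).

The residue is 4131/6050 + (55161/1872475)*sqrt(619).


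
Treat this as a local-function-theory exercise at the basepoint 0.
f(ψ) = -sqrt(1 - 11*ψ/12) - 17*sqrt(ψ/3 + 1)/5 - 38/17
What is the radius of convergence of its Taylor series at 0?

The radius of convergence is 12/11.

Branch term (-1)*sqrt(1 - ψ/(12/11)): its argument vanishes at ψ = 12/11, a square-root branch point, modulus 12/11.
Branch term (-17/5)*sqrt(1 - ψ/(-3)): its argument vanishes at ψ = -3, a square-root branch point, modulus 3.
The radius of convergence is the smallest modulus among the singular points: 12/11.


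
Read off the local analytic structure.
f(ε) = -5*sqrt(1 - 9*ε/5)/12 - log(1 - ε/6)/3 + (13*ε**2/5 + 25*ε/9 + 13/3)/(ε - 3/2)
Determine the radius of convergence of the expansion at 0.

Denominator factor (ε - 3/2): pole of order 1 at 3/2, modulus 3/2.
Branch term (-1/3)*log(1 - ε/(6)): its argument vanishes at ε = 6, a logarithmic branch point, modulus 6.
Branch term (-5/12)*sqrt(1 - ε/(5/9)): its argument vanishes at ε = 5/9, a square-root branch point, modulus 5/9.
The radius of convergence is the smallest modulus among the singular points: 5/9.

The radius of convergence is 5/9.


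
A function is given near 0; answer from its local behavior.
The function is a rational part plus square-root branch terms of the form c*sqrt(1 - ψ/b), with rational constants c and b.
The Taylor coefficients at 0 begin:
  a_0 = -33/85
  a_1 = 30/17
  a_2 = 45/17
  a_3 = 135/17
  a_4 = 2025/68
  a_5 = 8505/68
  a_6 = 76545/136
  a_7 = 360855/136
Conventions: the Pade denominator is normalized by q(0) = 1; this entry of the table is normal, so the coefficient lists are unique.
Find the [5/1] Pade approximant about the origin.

The Pade approximant has numerator coefficients [-33/85, 597/170, -90/17, -135/34, -405/68, -1215/136]; denominator coefficients [1, -9/2].

Taylor coefficients needed (read off): a_0 = -33/85, a_1 = 30/17, a_2 = 45/17, a_3 = 135/17, a_4 = 2025/68, a_5 = 8505/68, a_6 = 76545/136.
Write the denominator as Q(ψ) = 1 + q1*ψ. Requiring Q*f - P = O(ψ^7) with deg P <= 5 kills the coefficients of ψ^6..ψ^6 in Q*f:
  ψ^6: a_6 + q1*a_5 = 0, i.e. 76545/136 + (8505/68)*q1 = 0.
Solving this linear system: q1 = -9/2.
The numerator is Q*f truncated at degree 5: P0 = a_0 = -33/85; P1 = a_1 + q1*a_0 = 597/170; P2 = a_2 + q1*a_1 = -90/17; P3 = a_3 + q1*a_2 = -135/34; P4 = a_4 + q1*a_3 = -405/68; P5 = a_5 + q1*a_4 = -1215/136.


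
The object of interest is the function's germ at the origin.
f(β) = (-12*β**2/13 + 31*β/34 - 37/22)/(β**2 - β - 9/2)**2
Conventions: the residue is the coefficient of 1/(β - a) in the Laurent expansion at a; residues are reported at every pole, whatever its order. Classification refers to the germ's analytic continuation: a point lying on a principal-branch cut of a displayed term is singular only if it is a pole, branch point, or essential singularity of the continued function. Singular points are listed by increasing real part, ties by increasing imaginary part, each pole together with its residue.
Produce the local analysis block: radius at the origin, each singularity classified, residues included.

Radius of convergence at 0: -1/2 + (1/2)*sqrt(19).
At 1/2 - (1/2)*sqrt(19): a pole of order 2; residue (28471/1755182)*sqrt(19).
At 1/2 + (1/2)*sqrt(19): a pole of order 2; residue -(28471/1755182)*sqrt(19).

Denominator factor (β**2 - β - 9/2)^2: discriminant 19, real irrational roots 1/2 + (1/2)*sqrt(19) and 1/2 - (1/2)*sqrt(19); poles of order 2, moduli 1/2 + (1/2)*sqrt(19) and -1/2 + (1/2)*sqrt(19).
The radius of convergence is the smallest modulus among the singular points: -1/2 + (1/2)*sqrt(19).
The factor β**2 - β - 9/2 splits as (β - a)(β - a') with a = 1/2 - (1/2)*sqrt(19), a' = 1/2 + (1/2)*sqrt(19). At the order-2 pole a set g(β) = (β - a)^2*f(β) = [-12*β**2/13 + 31*β/34 - 37/22] / (β - a')^2.
Order-2 pole: residue = g'(a); g'(1/2 - (1/2)*sqrt(19)) = (28471/1755182)*sqrt(19), so the residue is (28471/1755182)*sqrt(19).
The factor β**2 - β - 9/2 splits as (β - a)(β - a') with a = 1/2 + (1/2)*sqrt(19), a' = 1/2 - (1/2)*sqrt(19). At the order-2 pole a set g(β) = (β - a)^2*f(β) = [-12*β**2/13 + 31*β/34 - 37/22] / (β - a')^2.
Order-2 pole: residue = g'(a); g'(1/2 + (1/2)*sqrt(19)) = -(28471/1755182)*sqrt(19), so the residue is -(28471/1755182)*sqrt(19).
List the singular points by increasing real part (a conjugate pair: the negative imaginary part first).


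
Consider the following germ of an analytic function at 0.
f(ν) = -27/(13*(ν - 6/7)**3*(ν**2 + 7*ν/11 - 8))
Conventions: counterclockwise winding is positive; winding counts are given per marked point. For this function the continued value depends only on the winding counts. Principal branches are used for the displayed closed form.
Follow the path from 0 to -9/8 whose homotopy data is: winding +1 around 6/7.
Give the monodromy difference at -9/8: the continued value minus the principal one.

The function is rational, hence single-valued: continuing it around any pole returns the same value, so the difference is 0.

Continued minus principal equals 0.


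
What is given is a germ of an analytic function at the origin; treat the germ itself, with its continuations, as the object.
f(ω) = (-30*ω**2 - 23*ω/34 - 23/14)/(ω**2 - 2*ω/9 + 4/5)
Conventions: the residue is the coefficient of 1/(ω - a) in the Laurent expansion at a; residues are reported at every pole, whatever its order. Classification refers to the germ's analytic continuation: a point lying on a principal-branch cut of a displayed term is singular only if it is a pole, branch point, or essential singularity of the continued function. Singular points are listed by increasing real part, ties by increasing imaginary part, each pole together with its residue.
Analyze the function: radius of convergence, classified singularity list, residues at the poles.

Radius of convergence at 0: (2/5)*sqrt(5).
At (1/9) - ((1/45)*sqrt(1595))*i: a pole of order 1; residue (-749/204) + ((3146/10353)*sqrt(1595))*i.
At (1/9) + ((1/45)*sqrt(1595))*i: a pole of order 1; residue (-749/204) - ((3146/10353)*sqrt(1595))*i.

Denominator factor (ω**2 - 2*ω/9 + 4/5): discriminant -1276/405, complex-conjugate roots (1/9) + ((1/45)*sqrt(1595))*i and (1/9) - ((1/45)*sqrt(1595))*i; poles of order 1, moduli (2/5)*sqrt(5) and (2/5)*sqrt(5).
The radius of convergence is the smallest modulus among the singular points: (2/5)*sqrt(5).
The factor ω**2 - 2*ω/9 + 4/5 splits as (ω - a)(ω - a') with a = (1/9) - ((1/45)*sqrt(1595))*i, a' = (1/9) + ((1/45)*sqrt(1595))*i. At the order-1 pole a set g(ω) = (ω - a)*f(ω) = [-30*ω**2 - 23*ω/34 - 23/14] / (ω - a').
Simple pole: residue = g(a) at a = (1/9) - ((1/45)*sqrt(1595))*i, which is (-749/204) + ((3146/10353)*sqrt(1595))*i.
The factor ω**2 - 2*ω/9 + 4/5 splits as (ω - a)(ω - a') with a = (1/9) + ((1/45)*sqrt(1595))*i, a' = (1/9) - ((1/45)*sqrt(1595))*i. At the order-1 pole a set g(ω) = (ω - a)*f(ω) = [-30*ω**2 - 23*ω/34 - 23/14] / (ω - a').
Simple pole: residue = g(a) at a = (1/9) + ((1/45)*sqrt(1595))*i, which is (-749/204) - ((3146/10353)*sqrt(1595))*i.
List the singular points by increasing real part (a conjugate pair: the negative imaginary part first).


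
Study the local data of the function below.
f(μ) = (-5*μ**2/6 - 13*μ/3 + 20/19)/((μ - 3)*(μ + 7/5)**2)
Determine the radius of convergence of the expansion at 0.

The radius of convergence is 7/5.

Denominator factor (μ - 3): pole of order 1 at 3, modulus 3.
Denominator factor (μ + 7/5)^2: pole of order 2 at -7/5, modulus 7/5.
The radius of convergence is the smallest modulus among the singular points: 7/5.


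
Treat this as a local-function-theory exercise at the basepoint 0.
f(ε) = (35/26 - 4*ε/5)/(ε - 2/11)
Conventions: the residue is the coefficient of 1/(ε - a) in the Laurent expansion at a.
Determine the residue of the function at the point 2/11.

The residue is 1717/1430.

At the order-1 pole 2/11 set g(ε) = (ε - (2/11))*f(ε) = 35/26 - 4*ε/5.
Simple pole: residue = g(a) at a = 2/11, which is 1717/1430.


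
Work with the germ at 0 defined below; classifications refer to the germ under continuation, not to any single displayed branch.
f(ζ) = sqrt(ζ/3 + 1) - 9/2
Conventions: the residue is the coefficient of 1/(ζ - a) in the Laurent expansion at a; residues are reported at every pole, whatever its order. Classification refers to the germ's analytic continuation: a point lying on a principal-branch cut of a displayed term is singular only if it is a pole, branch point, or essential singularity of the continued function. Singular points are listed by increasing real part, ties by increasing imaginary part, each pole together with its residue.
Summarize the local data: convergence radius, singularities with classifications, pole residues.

Radius of convergence at 0: 3.
At -3: an algebraic (square-root) branch point.

Branch term (1)*sqrt(1 - ζ/(-3)): its argument vanishes at ζ = -3, a square-root branch point, modulus 3.
The radius of convergence is the smallest modulus among the singular points: 3.


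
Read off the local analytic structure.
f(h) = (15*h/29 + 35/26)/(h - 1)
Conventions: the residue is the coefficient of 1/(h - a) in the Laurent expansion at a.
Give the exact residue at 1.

At the order-1 pole 1 set g(h) = (h - (1))*f(h) = 15*h/29 + 35/26.
Simple pole: residue = g(a) at a = 1, which is 1405/754.

The residue is 1405/754.


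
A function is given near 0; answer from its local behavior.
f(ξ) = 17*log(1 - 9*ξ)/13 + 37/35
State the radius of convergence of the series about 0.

The radius of convergence is 1/9.

Branch term (17/13)*log(1 - ξ/(1/9)): its argument vanishes at ξ = 1/9, a logarithmic branch point, modulus 1/9.
The radius of convergence is the smallest modulus among the singular points: 1/9.


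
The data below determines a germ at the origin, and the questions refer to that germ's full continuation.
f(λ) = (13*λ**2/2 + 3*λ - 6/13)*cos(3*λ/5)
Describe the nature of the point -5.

The point is a regular point.

There is no denominator, hence no pole anywhere.
The factor cos(3*λ/5) is entire.
So the germ continues analytically to -5.


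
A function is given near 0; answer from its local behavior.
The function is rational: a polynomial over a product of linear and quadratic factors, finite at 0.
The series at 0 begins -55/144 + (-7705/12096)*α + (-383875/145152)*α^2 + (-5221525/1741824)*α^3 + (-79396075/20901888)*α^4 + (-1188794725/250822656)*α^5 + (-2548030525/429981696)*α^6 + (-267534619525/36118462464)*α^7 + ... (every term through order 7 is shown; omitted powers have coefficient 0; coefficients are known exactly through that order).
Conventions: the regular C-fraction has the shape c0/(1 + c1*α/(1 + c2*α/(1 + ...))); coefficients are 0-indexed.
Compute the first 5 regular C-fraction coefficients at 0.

The regular C-fraction coefficients are [-55/144, -1541/924, -589499/237314, 9165409715/1816835918, -1164996/589499].

Taylor coefficients (read off): a_0 = -55/144, a_1 = -7705/12096, a_2 = -383875/145152, a_3 = -5221525/1741824, a_4 = -79396075/20901888.
c0 = a_0 = -55/144. Peel one level at a time: if S = 1 + c*α/S' with S'(0) = 1, then c is the α-coefficient of S and S' = c*α/(S - 1).
S_1 = c0/f = 1 + (-1541/924)*α + (-589499/142296)*α^2 + ...; c1 = -1541/924.
S_2 = c1*α/(S_1 - 1) = 1 + (-589499/237314)*α + (119031295/9498724)*α^2 + ...; c2 = -589499/237314.
S_3 = c2*α/(S_2 - 1) = 1 + (9165409715/1816835918)*α + (3464524872270/347509071001)*α^2 + ...; c3 = 9165409715/1816835918.
S_4 = c3*α/(S_3 - 1) = 1 + (-1164996/589499)*α + ...; c4 = -1164996/589499.


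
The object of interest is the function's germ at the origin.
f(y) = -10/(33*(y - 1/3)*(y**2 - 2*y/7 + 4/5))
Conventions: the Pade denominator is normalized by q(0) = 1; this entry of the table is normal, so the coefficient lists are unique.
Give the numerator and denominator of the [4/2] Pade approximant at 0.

Taylor coefficients needed (expand at 0): a_0 = 25/22, a_1 = 1175/308, a_2 = 21925/2156, a_3 = 1783575/60368, a_4 = 75967025/845152, a_5 = 1605070025/5916064, a_6 = 134664572725/165649792.
Write the denominator as Q(y) = 1 + q1*y + q2*y^2. Requiring Q*f - P = O(y^7) with deg P <= 4 kills the coefficients of y^5..y^6 in Q*f:
  y^5: a_5 + q1*a_4 + q2*a_3 = 0, i.e. 1605070025/5916064 + (75967025/845152)*q1 + (1783575/60368)*q2 = 0.
  y^6: a_6 + q1*a_5 + q2*a_4 = 0, i.e. 134664572725/165649792 + (1605070025/5916064)*q1 + (75967025/845152)*q2 = 0.
Solving this linear system: q1 = -98103767/16965914, q2 = 285337025/33931828.
The numerator is Q*f truncated at degree 4: P0 = a_0 = 25/22; P1 = a_1 + q1*a_0 = -73476375/26660722; P2 = a_2 + q1*a_1 + q2*a_0 = -62236125/26660722; P3 = a_3 + q1*a_2 + q2*a_1 = 75245625/26660722; P4 = a_4 + q1*a_3 + q2*a_2 = 121550625/26660722.

The Pade approximant has numerator coefficients [25/22, -73476375/26660722, -62236125/26660722, 75245625/26660722, 121550625/26660722]; denominator coefficients [1, -98103767/16965914, 285337025/33931828].


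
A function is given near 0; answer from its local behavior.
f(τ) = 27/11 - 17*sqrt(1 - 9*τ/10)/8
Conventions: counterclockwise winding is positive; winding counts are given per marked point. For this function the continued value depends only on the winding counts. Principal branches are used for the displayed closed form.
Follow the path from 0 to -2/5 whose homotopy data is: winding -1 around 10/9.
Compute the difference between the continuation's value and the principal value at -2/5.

The rational part is single-valued and drops out of the difference; each branch term changes only by its own monodromy.
(-17/8)*sqrt(1 - τ/(10/9)): winding -1 is odd, the square root flips sign, contributing -2*(-17/8)*sqrt(1 - (-2/5)/(10/9)) = -2*(-17/8)*sqrt(34/25) = (17/20)*sqrt(34).
Summing the contributions at τ = -2/5 gives (17/20)*sqrt(34).

Continued minus principal equals (17/20)*sqrt(34).


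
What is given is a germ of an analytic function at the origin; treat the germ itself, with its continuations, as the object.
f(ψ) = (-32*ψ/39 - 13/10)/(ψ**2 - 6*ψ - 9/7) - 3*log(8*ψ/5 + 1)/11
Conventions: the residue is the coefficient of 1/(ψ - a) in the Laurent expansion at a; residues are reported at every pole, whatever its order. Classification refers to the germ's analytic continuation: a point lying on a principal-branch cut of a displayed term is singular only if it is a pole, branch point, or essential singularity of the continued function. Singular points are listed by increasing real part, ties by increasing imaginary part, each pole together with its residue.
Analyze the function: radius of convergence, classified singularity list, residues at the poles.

Radius of convergence at 0: -3 + (6/7)*sqrt(14).
At -5/8: a logarithmic branch point.
At 3 - (6/7)*sqrt(14): a pole of order 1; residue -16/39 + (163/1040)*sqrt(14).
At 3 + (6/7)*sqrt(14): a pole of order 1; residue -16/39 - (163/1040)*sqrt(14).

Denominator factor (ψ**2 - 6*ψ - 9/7): discriminant 288/7, real irrational roots 3 + (6/7)*sqrt(14) and 3 - (6/7)*sqrt(14); poles of order 1, moduli 3 + (6/7)*sqrt(14) and -3 + (6/7)*sqrt(14).
Branch term (-3/11)*log(1 - ψ/(-5/8)): its argument vanishes at ψ = -5/8, a logarithmic branch point, modulus 5/8.
The radius of convergence is the smallest modulus among the singular points: -3 + (6/7)*sqrt(14).
The branch term is analytic at 3 - (6/7)*sqrt(14) and contributes nothing to the residue; only the rational part matters.
The factor ψ**2 - 6*ψ - 9/7 splits as (ψ - a)(ψ - a') with a = 3 - (6/7)*sqrt(14), a' = 3 + (6/7)*sqrt(14). At the order-1 pole a set g(ψ) = (ψ - a)*(rational part) = [-32*ψ/39 - 13/10] / (ψ - a').
Simple pole: residue = g(a) at a = 3 - (6/7)*sqrt(14), which is -16/39 + (163/1040)*sqrt(14).
The branch term is analytic at 3 + (6/7)*sqrt(14) and contributes nothing to the residue; only the rational part matters.
The factor ψ**2 - 6*ψ - 9/7 splits as (ψ - a)(ψ - a') with a = 3 + (6/7)*sqrt(14), a' = 3 - (6/7)*sqrt(14). At the order-1 pole a set g(ψ) = (ψ - a)*(rational part) = [-32*ψ/39 - 13/10] / (ψ - a').
Simple pole: residue = g(a) at a = 3 + (6/7)*sqrt(14), which is -16/39 - (163/1040)*sqrt(14).
List the singular points by increasing real part (a conjugate pair: the negative imaginary part first).


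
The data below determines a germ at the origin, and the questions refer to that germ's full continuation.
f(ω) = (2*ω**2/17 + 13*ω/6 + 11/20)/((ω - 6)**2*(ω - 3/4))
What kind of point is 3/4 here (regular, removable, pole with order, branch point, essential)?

The denominator factor ω - 3/4 vanishes at 3/4 and appears to the power 1; the numerator there equals 381/170, nonzero, and no other factor vanishes.
Hence a pole whose order is the multiplicity, 1.

The point is a pole of order 1.


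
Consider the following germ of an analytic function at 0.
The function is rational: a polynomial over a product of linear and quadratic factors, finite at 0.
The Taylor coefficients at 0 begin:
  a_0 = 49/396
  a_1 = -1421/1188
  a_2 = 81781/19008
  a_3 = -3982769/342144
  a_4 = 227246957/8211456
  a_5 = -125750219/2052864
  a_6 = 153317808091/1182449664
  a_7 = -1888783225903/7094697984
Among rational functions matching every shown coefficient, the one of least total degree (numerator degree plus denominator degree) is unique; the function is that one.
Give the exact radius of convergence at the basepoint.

The radius of convergence is 4/7.

No rational of total degree below 5 reproduces all 8 coefficients; solving the [1/4] Pade equations on them gives f(ζ) = (4/11 - 2*ζ)/((ζ + 4/7)**2*(ζ + 3)**2), whose expansion matches every shown term.
Denominator factor (ζ + 4/7)^2: pole of order 2 at -4/7, modulus 4/7.
Denominator factor (ζ + 3)^2: pole of order 2 at -3, modulus 3.
The radius of convergence is the smallest modulus among the singular points: 4/7.
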